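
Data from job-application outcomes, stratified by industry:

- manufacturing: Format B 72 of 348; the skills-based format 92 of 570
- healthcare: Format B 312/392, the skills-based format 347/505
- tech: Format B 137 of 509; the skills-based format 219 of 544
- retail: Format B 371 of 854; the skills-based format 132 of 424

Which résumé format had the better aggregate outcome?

Manufacturing: Format B 72/348 = 20.7%, the skills-based format 92/570 = 16.1% → Format B
Healthcare: Format B 312/392 = 79.6%, the skills-based format 347/505 = 68.7% → Format B
Tech: Format B 137/509 = 26.9%, the skills-based format 219/544 = 40.3% → the skills-based format
Retail: Format B 371/854 = 43.4%, the skills-based format 132/424 = 31.1% → Format B
Overall: Format B 892/2103 = 42.4%, the skills-based format 790/2043 = 38.7% → Format B
(Neither sweeps every industry group, but Format B has the higher pooled rate.)

Format B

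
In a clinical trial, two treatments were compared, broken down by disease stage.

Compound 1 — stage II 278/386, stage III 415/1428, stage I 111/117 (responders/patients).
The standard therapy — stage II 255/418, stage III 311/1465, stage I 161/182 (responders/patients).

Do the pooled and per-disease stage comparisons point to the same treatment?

Yes

Stage II: Compound 1 278/386 = 72.0%, the standard therapy 255/418 = 61.0% → Compound 1
Stage III: Compound 1 415/1428 = 29.1%, the standard therapy 311/1465 = 21.2% → Compound 1
Stage I: Compound 1 111/117 = 94.9%, the standard therapy 161/182 = 88.5% → Compound 1
Overall: Compound 1 804/1931 = 41.6%, the standard therapy 727/2065 = 35.2% → Compound 1
Compound 1 wins overall and in every disease group — no reversal.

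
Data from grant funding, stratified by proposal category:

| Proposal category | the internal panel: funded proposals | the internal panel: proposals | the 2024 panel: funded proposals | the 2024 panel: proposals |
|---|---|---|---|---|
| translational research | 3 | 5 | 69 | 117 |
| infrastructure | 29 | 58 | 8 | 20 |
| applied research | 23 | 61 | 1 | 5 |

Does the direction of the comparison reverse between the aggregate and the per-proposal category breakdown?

Translational research: the internal panel 3/5 = 60.0%, the 2024 panel 69/117 = 59.0% → the internal panel
Infrastructure: the internal panel 29/58 = 50.0%, the 2024 panel 8/20 = 40.0% → the internal panel
Applied research: the internal panel 23/61 = 37.7%, the 2024 panel 1/5 = 20.0% → the internal panel
Overall: the internal panel 55/124 = 44.4%, the 2024 panel 78/142 = 54.9% → the 2024 panel
The internal panel wins each proposal group but the 2024 panel wins overall — the comparison reverses. The internal panel's proposals skew toward applied research, which has a lower base rate.

Yes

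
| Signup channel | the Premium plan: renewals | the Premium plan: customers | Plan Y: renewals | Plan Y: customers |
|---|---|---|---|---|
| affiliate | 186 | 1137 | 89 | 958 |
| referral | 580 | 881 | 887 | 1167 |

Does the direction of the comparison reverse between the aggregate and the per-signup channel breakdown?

No

Affiliate: the Premium plan 186/1137 = 16.4%, Plan Y 89/958 = 9.3% → the Premium plan
Referral: the Premium plan 580/881 = 65.8%, Plan Y 887/1167 = 76.0% → Plan Y
Overall: the Premium plan 766/2018 = 38.0%, Plan Y 976/2125 = 45.9% → Plan Y
Neither sweeps: the Premium plan wins 1 of 2 groups, Plan Y wins 1. Plan Y wins overall but not every group — no Simpson reversal.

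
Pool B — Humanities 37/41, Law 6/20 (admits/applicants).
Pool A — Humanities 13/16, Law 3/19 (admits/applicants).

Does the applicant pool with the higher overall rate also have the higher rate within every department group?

Humanities: Pool B 37/41 = 90.2%, Pool A 13/16 = 81.2% → Pool B
Law: Pool B 6/20 = 30.0%, Pool A 3/19 = 15.8% → Pool B
Overall: Pool B 43/61 = 70.5%, Pool A 16/35 = 45.7% → Pool B
Pool B wins overall and in every department group — no reversal.

Yes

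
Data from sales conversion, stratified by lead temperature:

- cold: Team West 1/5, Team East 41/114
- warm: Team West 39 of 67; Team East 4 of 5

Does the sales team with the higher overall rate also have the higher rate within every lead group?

No

Cold: Team West 1/5 = 20.0%, Team East 41/114 = 36.0% → Team East
Warm: Team West 39/67 = 58.2%, Team East 4/5 = 80.0% → Team East
Overall: Team West 40/72 = 55.6%, Team East 45/119 = 37.8% → Team West
Team East wins each lead group but Team West wins overall — the comparison reverses. Team East's leads skew toward cold, which has a lower base rate.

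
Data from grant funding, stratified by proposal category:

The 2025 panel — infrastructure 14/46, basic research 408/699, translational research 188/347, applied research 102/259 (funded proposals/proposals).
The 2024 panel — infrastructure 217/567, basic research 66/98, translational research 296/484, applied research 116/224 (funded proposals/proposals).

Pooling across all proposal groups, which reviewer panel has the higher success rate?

the 2025 panel

Infrastructure: the 2025 panel 14/46 = 30.4%, the 2024 panel 217/567 = 38.3% → the 2024 panel
Basic research: the 2025 panel 408/699 = 58.4%, the 2024 panel 66/98 = 67.3% → the 2024 panel
Translational research: the 2025 panel 188/347 = 54.2%, the 2024 panel 296/484 = 61.2% → the 2024 panel
Applied research: the 2025 panel 102/259 = 39.4%, the 2024 panel 116/224 = 51.8% → the 2024 panel
Overall: the 2025 panel 712/1351 = 52.7%, the 2024 panel 695/1373 = 50.6% → the 2025 panel
(The 2024 panel wins every proposal group but the 2025 panel wins overall — the 2024 panel's proposals skew toward the low-rate infrastructure group.)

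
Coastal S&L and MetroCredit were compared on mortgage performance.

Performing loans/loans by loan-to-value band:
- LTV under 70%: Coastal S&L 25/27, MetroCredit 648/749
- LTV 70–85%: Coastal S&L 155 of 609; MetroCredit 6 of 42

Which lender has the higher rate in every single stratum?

Coastal S&L

LTV under 70%: Coastal S&L 25/27 = 92.6%, MetroCredit 648/749 = 86.5% → Coastal S&L
LTV 70–85%: Coastal S&L 155/609 = 25.5%, MetroCredit 6/42 = 14.3% → Coastal S&L
Coastal S&L has the higher rate in both groups.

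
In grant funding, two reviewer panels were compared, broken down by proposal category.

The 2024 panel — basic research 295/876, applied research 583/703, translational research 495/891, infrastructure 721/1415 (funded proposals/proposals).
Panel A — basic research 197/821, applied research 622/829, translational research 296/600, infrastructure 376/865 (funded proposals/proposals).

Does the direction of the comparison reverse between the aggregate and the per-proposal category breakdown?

Basic research: the 2024 panel 295/876 = 33.7%, Panel A 197/821 = 24.0% → the 2024 panel
Applied research: the 2024 panel 583/703 = 82.9%, Panel A 622/829 = 75.0% → the 2024 panel
Translational research: the 2024 panel 495/891 = 55.6%, Panel A 296/600 = 49.3% → the 2024 panel
Infrastructure: the 2024 panel 721/1415 = 51.0%, Panel A 376/865 = 43.5% → the 2024 panel
Overall: the 2024 panel 2094/3885 = 53.9%, Panel A 1491/3115 = 47.9% → the 2024 panel
The 2024 panel wins overall and in every proposal group — no reversal.

No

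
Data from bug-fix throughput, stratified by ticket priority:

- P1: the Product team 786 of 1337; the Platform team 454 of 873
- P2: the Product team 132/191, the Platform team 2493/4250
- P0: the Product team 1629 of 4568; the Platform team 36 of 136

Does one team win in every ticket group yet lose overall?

Yes

P1: the Product team 786/1337 = 58.8%, the Platform team 454/873 = 52.0% → the Product team
P2: the Product team 132/191 = 69.1%, the Platform team 2493/4250 = 58.7% → the Product team
P0: the Product team 1629/4568 = 35.7%, the Platform team 36/136 = 26.5% → the Product team
Overall: the Product team 2547/6096 = 41.8%, the Platform team 2983/5259 = 56.7% → the Platform team
The Product team wins each ticket group but the Platform team wins overall — the comparison reverses. The Product team's tickets skew toward P0, which has a lower base rate.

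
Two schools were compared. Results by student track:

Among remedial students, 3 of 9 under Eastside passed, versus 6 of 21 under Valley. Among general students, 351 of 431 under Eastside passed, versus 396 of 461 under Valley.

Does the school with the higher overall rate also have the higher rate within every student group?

No

Remedial: Eastside 3/9 = 33.3%, Valley 6/21 = 28.6% → Eastside
General: Eastside 351/431 = 81.4%, Valley 396/461 = 85.9% → Valley
Overall: Eastside 354/440 = 80.5%, Valley 402/482 = 83.4% → Valley
Neither sweeps: Eastside wins 1 of 2 groups, Valley wins 1. Valley wins overall but not every group — no Simpson reversal.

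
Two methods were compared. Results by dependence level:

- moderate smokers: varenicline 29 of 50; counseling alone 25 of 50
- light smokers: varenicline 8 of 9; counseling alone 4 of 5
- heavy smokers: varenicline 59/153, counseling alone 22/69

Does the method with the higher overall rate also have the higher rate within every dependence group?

Moderate smokers: varenicline 29/50 = 58.0%, counseling alone 25/50 = 50.0% → varenicline
Light smokers: varenicline 8/9 = 88.9%, counseling alone 4/5 = 80.0% → varenicline
Heavy smokers: varenicline 59/153 = 38.6%, counseling alone 22/69 = 31.9% → varenicline
Overall: varenicline 96/212 = 45.3%, counseling alone 51/124 = 41.1% → varenicline
Varenicline wins overall and in every dependence group — no reversal.

Yes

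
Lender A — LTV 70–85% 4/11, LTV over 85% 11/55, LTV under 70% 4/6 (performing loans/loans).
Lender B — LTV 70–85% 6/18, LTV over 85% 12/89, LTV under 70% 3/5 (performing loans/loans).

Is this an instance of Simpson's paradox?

No

LTV 70–85%: Lender A 4/11 = 36.4%, Lender B 6/18 = 33.3% → Lender A
LTV over 85%: Lender A 11/55 = 20.0%, Lender B 12/89 = 13.5% → Lender A
LTV under 70%: Lender A 4/6 = 66.7%, Lender B 3/5 = 60.0% → Lender A
Overall: Lender A 19/72 = 26.4%, Lender B 21/112 = 18.8% → Lender A
Lender A wins overall and in every loan-to-value group — no reversal.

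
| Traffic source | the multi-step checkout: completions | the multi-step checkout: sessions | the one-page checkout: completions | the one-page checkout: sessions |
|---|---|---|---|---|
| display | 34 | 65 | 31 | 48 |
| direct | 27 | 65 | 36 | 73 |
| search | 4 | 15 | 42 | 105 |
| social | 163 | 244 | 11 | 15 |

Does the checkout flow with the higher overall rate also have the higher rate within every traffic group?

Display: the multi-step checkout 34/65 = 52.3%, the one-page checkout 31/48 = 64.6% → the one-page checkout
Direct: the multi-step checkout 27/65 = 41.5%, the one-page checkout 36/73 = 49.3% → the one-page checkout
Search: the multi-step checkout 4/15 = 26.7%, the one-page checkout 42/105 = 40.0% → the one-page checkout
Social: the multi-step checkout 163/244 = 66.8%, the one-page checkout 11/15 = 73.3% → the one-page checkout
Overall: the multi-step checkout 228/389 = 58.6%, the one-page checkout 120/241 = 49.8% → the multi-step checkout
The one-page checkout wins each traffic group but the multi-step checkout wins overall — the comparison reverses. The one-page checkout's sessions skew toward search, which has a lower base rate.

No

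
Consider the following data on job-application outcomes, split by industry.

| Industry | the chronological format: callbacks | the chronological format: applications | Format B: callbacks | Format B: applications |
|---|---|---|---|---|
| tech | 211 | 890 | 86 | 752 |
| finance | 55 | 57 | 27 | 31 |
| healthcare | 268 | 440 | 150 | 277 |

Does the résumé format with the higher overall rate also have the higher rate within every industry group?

Yes

Tech: the chronological format 211/890 = 23.7%, Format B 86/752 = 11.4% → the chronological format
Finance: the chronological format 55/57 = 96.5%, Format B 27/31 = 87.1% → the chronological format
Healthcare: the chronological format 268/440 = 60.9%, Format B 150/277 = 54.2% → the chronological format
Overall: the chronological format 534/1387 = 38.5%, Format B 263/1060 = 24.8% → the chronological format
The chronological format wins overall and in every industry group — no reversal.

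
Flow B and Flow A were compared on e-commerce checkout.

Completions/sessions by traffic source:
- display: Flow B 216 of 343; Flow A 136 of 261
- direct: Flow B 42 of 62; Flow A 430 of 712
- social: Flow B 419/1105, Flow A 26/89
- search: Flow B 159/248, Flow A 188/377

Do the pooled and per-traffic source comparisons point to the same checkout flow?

No

Display: Flow B 216/343 = 63.0%, Flow A 136/261 = 52.1% → Flow B
Direct: Flow B 42/62 = 67.7%, Flow A 430/712 = 60.4% → Flow B
Social: Flow B 419/1105 = 37.9%, Flow A 26/89 = 29.2% → Flow B
Search: Flow B 159/248 = 64.1%, Flow A 188/377 = 49.9% → Flow B
Overall: Flow B 836/1758 = 47.6%, Flow A 780/1439 = 54.2% → Flow A
Flow B wins each traffic group but Flow A wins overall — the comparison reverses. Flow B's sessions skew toward social, which has a lower base rate.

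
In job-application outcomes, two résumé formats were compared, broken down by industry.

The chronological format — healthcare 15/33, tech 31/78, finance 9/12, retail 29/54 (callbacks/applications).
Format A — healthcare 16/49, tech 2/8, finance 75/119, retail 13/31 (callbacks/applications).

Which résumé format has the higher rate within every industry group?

Healthcare: the chronological format 15/33 = 45.5%, Format A 16/49 = 32.7% → the chronological format
Tech: the chronological format 31/78 = 39.7%, Format A 2/8 = 25.0% → the chronological format
Finance: the chronological format 9/12 = 75.0%, Format A 75/119 = 63.0% → the chronological format
Retail: the chronological format 29/54 = 53.7%, Format A 13/31 = 41.9% → the chronological format
The chronological format has the higher rate in all 4 groups.

the chronological format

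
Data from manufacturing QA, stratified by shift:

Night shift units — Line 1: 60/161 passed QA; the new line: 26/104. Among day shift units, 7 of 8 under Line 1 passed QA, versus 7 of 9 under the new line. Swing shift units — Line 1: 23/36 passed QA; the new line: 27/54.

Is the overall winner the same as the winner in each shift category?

Yes

Night shift: Line 1 60/161 = 37.3%, the new line 26/104 = 25.0% → Line 1
Day shift: Line 1 7/8 = 87.5%, the new line 7/9 = 77.8% → Line 1
Swing shift: Line 1 23/36 = 63.9%, the new line 27/54 = 50.0% → Line 1
Overall: Line 1 90/205 = 43.9%, the new line 60/167 = 35.9% → Line 1
Line 1 wins overall and in every shift group — no reversal.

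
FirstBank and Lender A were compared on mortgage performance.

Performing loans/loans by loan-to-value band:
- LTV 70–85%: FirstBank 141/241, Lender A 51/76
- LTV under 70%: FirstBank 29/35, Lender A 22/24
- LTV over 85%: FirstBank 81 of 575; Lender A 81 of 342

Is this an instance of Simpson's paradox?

No

LTV 70–85%: FirstBank 141/241 = 58.5%, Lender A 51/76 = 67.1% → Lender A
LTV under 70%: FirstBank 29/35 = 82.9%, Lender A 22/24 = 91.7% → Lender A
LTV over 85%: FirstBank 81/575 = 14.1%, Lender A 81/342 = 23.7% → Lender A
Overall: FirstBank 251/851 = 29.5%, Lender A 154/442 = 34.8% → Lender A
Lender A wins overall and in every loan-to-value group — no reversal.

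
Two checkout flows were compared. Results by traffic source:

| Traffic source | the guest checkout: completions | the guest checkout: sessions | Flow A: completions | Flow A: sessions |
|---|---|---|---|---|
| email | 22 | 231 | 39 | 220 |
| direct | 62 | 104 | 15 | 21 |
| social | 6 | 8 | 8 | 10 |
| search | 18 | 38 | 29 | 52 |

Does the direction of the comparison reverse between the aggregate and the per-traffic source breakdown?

No

Email: the guest checkout 22/231 = 9.5%, Flow A 39/220 = 17.7% → Flow A
Direct: the guest checkout 62/104 = 59.6%, Flow A 15/21 = 71.4% → Flow A
Social: the guest checkout 6/8 = 75.0%, Flow A 8/10 = 80.0% → Flow A
Search: the guest checkout 18/38 = 47.4%, Flow A 29/52 = 55.8% → Flow A
Overall: the guest checkout 108/381 = 28.3%, Flow A 91/303 = 30.0% → Flow A
Flow A wins overall and in every traffic group — no reversal.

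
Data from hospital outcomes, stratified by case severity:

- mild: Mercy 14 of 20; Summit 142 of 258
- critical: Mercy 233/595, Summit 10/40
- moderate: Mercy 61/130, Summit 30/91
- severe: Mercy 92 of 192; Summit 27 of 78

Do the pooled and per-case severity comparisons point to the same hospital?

Mild: Mercy 14/20 = 70.0%, Summit 142/258 = 55.0% → Mercy
Critical: Mercy 233/595 = 39.2%, Summit 10/40 = 25.0% → Mercy
Moderate: Mercy 61/130 = 46.9%, Summit 30/91 = 33.0% → Mercy
Severe: Mercy 92/192 = 47.9%, Summit 27/78 = 34.6% → Mercy
Overall: Mercy 400/937 = 42.7%, Summit 209/467 = 44.8% → Summit
Mercy wins each case group but Summit wins overall — the comparison reverses. Mercy's patients skew toward critical, which has a lower base rate.

No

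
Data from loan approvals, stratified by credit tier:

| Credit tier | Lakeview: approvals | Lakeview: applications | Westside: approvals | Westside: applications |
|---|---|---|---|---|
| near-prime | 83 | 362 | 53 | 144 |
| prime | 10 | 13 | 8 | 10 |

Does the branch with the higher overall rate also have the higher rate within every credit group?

Near-prime: Lakeview 83/362 = 22.9%, Westside 53/144 = 36.8% → Westside
Prime: Lakeview 10/13 = 76.9%, Westside 8/10 = 80.0% → Westside
Overall: Lakeview 93/375 = 24.8%, Westside 61/154 = 39.6% → Westside
Westside wins overall and in every credit group — no reversal.

Yes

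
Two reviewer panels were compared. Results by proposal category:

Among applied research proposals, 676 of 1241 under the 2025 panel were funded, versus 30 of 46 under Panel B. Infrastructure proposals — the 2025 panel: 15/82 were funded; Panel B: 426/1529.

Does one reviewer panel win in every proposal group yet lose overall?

Yes

Applied research: the 2025 panel 676/1241 = 54.5%, Panel B 30/46 = 65.2% → Panel B
Infrastructure: the 2025 panel 15/82 = 18.3%, Panel B 426/1529 = 27.9% → Panel B
Overall: the 2025 panel 691/1323 = 52.2%, Panel B 456/1575 = 29.0% → the 2025 panel
Panel B wins each proposal group but the 2025 panel wins overall — the comparison reverses. Panel B's proposals skew toward infrastructure, which has a lower base rate.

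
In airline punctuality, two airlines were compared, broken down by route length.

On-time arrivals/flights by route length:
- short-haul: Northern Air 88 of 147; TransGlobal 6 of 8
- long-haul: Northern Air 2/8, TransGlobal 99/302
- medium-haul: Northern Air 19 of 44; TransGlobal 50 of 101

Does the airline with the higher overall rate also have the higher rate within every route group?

Short-haul: Northern Air 88/147 = 59.9%, TransGlobal 6/8 = 75.0% → TransGlobal
Long-haul: Northern Air 2/8 = 25.0%, TransGlobal 99/302 = 32.8% → TransGlobal
Medium-haul: Northern Air 19/44 = 43.2%, TransGlobal 50/101 = 49.5% → TransGlobal
Overall: Northern Air 109/199 = 54.8%, TransGlobal 155/411 = 37.7% → Northern Air
TransGlobal wins each route group but Northern Air wins overall — the comparison reverses. TransGlobal's flights skew toward long-haul, which has a lower base rate.

No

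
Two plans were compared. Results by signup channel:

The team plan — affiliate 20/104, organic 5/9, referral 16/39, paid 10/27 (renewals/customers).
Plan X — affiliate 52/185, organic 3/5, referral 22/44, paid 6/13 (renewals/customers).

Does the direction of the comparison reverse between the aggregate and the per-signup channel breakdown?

No

Affiliate: the team plan 20/104 = 19.2%, Plan X 52/185 = 28.1% → Plan X
Organic: the team plan 5/9 = 55.6%, Plan X 3/5 = 60.0% → Plan X
Referral: the team plan 16/39 = 41.0%, Plan X 22/44 = 50.0% → Plan X
Paid: the team plan 10/27 = 37.0%, Plan X 6/13 = 46.2% → Plan X
Overall: the team plan 51/179 = 28.5%, Plan X 83/247 = 33.6% → Plan X
Plan X wins overall and in every signup group — no reversal.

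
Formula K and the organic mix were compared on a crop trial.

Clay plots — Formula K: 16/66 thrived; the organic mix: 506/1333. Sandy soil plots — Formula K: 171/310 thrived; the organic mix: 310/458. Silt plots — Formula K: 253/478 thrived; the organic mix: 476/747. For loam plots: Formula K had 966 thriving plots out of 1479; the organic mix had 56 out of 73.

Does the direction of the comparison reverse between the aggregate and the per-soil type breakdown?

Clay: Formula K 16/66 = 24.2%, the organic mix 506/1333 = 38.0% → the organic mix
Sandy soil: Formula K 171/310 = 55.2%, the organic mix 310/458 = 67.7% → the organic mix
Silt: Formula K 253/478 = 52.9%, the organic mix 476/747 = 63.7% → the organic mix
Loam: Formula K 966/1479 = 65.3%, the organic mix 56/73 = 76.7% → the organic mix
Overall: Formula K 1406/2333 = 60.3%, the organic mix 1348/2611 = 51.6% → Formula K
The organic mix wins each soil group but Formula K wins overall — the comparison reverses. The organic mix's plots skew toward clay, which has a lower base rate.

Yes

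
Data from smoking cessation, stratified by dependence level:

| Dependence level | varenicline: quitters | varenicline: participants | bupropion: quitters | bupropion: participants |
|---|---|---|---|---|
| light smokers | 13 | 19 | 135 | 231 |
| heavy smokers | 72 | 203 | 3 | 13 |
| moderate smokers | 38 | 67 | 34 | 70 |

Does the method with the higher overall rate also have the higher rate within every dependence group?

No

Light smokers: varenicline 13/19 = 68.4%, bupropion 135/231 = 58.4% → varenicline
Heavy smokers: varenicline 72/203 = 35.5%, bupropion 3/13 = 23.1% → varenicline
Moderate smokers: varenicline 38/67 = 56.7%, bupropion 34/70 = 48.6% → varenicline
Overall: varenicline 123/289 = 42.6%, bupropion 172/314 = 54.8% → bupropion
Varenicline wins each dependence group but bupropion wins overall — the comparison reverses. Varenicline's participants skew toward heavy smokers, which has a lower base rate.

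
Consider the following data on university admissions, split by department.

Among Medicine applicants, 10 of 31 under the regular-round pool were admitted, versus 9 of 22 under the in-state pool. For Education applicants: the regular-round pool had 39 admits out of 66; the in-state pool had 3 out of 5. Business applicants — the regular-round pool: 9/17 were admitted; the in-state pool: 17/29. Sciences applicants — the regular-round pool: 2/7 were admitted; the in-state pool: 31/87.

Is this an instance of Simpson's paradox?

Medicine: the regular-round pool 10/31 = 32.3%, the in-state pool 9/22 = 40.9% → the in-state pool
Education: the regular-round pool 39/66 = 59.1%, the in-state pool 3/5 = 60.0% → the in-state pool
Business: the regular-round pool 9/17 = 52.9%, the in-state pool 17/29 = 58.6% → the in-state pool
Sciences: the regular-round pool 2/7 = 28.6%, the in-state pool 31/87 = 35.6% → the in-state pool
Overall: the regular-round pool 60/121 = 49.6%, the in-state pool 60/143 = 42.0% → the regular-round pool
The in-state pool wins each department group but the regular-round pool wins overall — the comparison reverses. The in-state pool's applicants skew toward Sciences, which has a lower base rate.

Yes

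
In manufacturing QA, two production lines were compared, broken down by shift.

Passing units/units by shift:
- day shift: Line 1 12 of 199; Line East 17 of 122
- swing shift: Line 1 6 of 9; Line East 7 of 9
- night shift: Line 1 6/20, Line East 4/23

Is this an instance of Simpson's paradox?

No

Day shift: Line 1 12/199 = 6.0%, Line East 17/122 = 13.9% → Line East
Swing shift: Line 1 6/9 = 66.7%, Line East 7/9 = 77.8% → Line East
Night shift: Line 1 6/20 = 30.0%, Line East 4/23 = 17.4% → Line 1
Overall: Line 1 24/228 = 10.5%, Line East 28/154 = 18.2% → Line East
Neither sweeps: Line 1 wins 1 of 3 groups, Line East wins 2. Line East wins overall but not every group — no Simpson reversal.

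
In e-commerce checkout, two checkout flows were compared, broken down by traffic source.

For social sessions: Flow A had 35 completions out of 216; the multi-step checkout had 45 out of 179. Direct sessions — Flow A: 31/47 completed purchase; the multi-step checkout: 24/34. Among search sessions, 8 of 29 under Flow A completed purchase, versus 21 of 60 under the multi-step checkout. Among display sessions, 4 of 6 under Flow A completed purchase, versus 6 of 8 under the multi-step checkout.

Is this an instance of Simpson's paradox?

No

Social: Flow A 35/216 = 16.2%, the multi-step checkout 45/179 = 25.1% → the multi-step checkout
Direct: Flow A 31/47 = 66.0%, the multi-step checkout 24/34 = 70.6% → the multi-step checkout
Search: Flow A 8/29 = 27.6%, the multi-step checkout 21/60 = 35.0% → the multi-step checkout
Display: Flow A 4/6 = 66.7%, the multi-step checkout 6/8 = 75.0% → the multi-step checkout
Overall: Flow A 78/298 = 26.2%, the multi-step checkout 96/281 = 34.2% → the multi-step checkout
The multi-step checkout wins overall and in every traffic group — no reversal.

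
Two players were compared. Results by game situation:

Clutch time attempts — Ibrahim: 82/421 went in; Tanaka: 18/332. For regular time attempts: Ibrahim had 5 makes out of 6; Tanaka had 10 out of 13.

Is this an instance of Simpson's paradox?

No

Clutch time: Ibrahim 82/421 = 19.5%, Tanaka 18/332 = 5.4% → Ibrahim
Regular time: Ibrahim 5/6 = 83.3%, Tanaka 10/13 = 76.9% → Ibrahim
Overall: Ibrahim 87/427 = 20.4%, Tanaka 28/345 = 8.1% → Ibrahim
Ibrahim wins overall and in every game group — no reversal.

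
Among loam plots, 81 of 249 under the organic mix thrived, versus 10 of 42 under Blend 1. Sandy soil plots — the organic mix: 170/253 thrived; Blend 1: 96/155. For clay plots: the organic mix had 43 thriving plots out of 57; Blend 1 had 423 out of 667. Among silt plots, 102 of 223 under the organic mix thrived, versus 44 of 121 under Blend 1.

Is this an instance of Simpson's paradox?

Yes

Loam: the organic mix 81/249 = 32.5%, Blend 1 10/42 = 23.8% → the organic mix
Sandy soil: the organic mix 170/253 = 67.2%, Blend 1 96/155 = 61.9% → the organic mix
Clay: the organic mix 43/57 = 75.4%, Blend 1 423/667 = 63.4% → the organic mix
Silt: the organic mix 102/223 = 45.7%, Blend 1 44/121 = 36.4% → the organic mix
Overall: the organic mix 396/782 = 50.6%, Blend 1 573/985 = 58.2% → Blend 1
The organic mix wins each soil group but Blend 1 wins overall — the comparison reverses. The organic mix's plots skew toward loam, which has a lower base rate.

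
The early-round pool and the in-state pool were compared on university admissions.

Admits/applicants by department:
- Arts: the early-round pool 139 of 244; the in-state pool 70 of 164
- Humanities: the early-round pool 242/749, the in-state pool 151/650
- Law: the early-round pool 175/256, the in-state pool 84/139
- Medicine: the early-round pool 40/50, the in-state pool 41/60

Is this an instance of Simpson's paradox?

No

Arts: the early-round pool 139/244 = 57.0%, the in-state pool 70/164 = 42.7% → the early-round pool
Humanities: the early-round pool 242/749 = 32.3%, the in-state pool 151/650 = 23.2% → the early-round pool
Law: the early-round pool 175/256 = 68.4%, the in-state pool 84/139 = 60.4% → the early-round pool
Medicine: the early-round pool 40/50 = 80.0%, the in-state pool 41/60 = 68.3% → the early-round pool
Overall: the early-round pool 596/1299 = 45.9%, the in-state pool 346/1013 = 34.2% → the early-round pool
The early-round pool wins overall and in every department group — no reversal.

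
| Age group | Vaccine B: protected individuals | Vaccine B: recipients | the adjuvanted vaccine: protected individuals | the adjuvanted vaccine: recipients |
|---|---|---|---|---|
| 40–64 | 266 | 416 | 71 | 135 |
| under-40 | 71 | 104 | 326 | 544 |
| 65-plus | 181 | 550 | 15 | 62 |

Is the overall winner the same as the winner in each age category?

40–64: Vaccine B 266/416 = 63.9%, the adjuvanted vaccine 71/135 = 52.6% → Vaccine B
Under-40: Vaccine B 71/104 = 68.3%, the adjuvanted vaccine 326/544 = 59.9% → Vaccine B
65-plus: Vaccine B 181/550 = 32.9%, the adjuvanted vaccine 15/62 = 24.2% → Vaccine B
Overall: Vaccine B 518/1070 = 48.4%, the adjuvanted vaccine 412/741 = 55.6% → the adjuvanted vaccine
Vaccine B wins each age group but the adjuvanted vaccine wins overall — the comparison reverses. Vaccine B's recipients skew toward 65-plus, which has a lower base rate.

No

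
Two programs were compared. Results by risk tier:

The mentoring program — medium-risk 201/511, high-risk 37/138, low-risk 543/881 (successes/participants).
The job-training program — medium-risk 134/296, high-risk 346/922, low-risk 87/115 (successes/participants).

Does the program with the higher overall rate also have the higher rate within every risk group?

No

Medium-risk: the mentoring program 201/511 = 39.3%, the job-training program 134/296 = 45.3% → the job-training program
High-risk: the mentoring program 37/138 = 26.8%, the job-training program 346/922 = 37.5% → the job-training program
Low-risk: the mentoring program 543/881 = 61.6%, the job-training program 87/115 = 75.7% → the job-training program
Overall: the mentoring program 781/1530 = 51.0%, the job-training program 567/1333 = 42.5% → the mentoring program
The job-training program wins each risk group but the mentoring program wins overall — the comparison reverses. The job-training program's participants skew toward high-risk, which has a lower base rate.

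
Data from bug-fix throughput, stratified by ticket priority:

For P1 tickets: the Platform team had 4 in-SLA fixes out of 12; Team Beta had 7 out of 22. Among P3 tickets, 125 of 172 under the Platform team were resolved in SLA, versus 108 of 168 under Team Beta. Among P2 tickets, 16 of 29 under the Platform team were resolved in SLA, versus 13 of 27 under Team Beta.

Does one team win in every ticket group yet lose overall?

P1: the Platform team 4/12 = 33.3%, Team Beta 7/22 = 31.8% → the Platform team
P3: the Platform team 125/172 = 72.7%, Team Beta 108/168 = 64.3% → the Platform team
P2: the Platform team 16/29 = 55.2%, Team Beta 13/27 = 48.1% → the Platform team
Overall: the Platform team 145/213 = 68.1%, Team Beta 128/217 = 59.0% → the Platform team
The Platform team wins overall and in every ticket group — no reversal.

No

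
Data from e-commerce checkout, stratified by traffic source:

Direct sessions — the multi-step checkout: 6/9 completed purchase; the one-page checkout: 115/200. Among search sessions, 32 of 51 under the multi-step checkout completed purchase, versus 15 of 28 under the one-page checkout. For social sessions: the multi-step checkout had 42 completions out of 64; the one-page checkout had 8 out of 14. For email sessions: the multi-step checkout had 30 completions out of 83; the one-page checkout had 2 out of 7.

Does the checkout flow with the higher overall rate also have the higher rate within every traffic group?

Direct: the multi-step checkout 6/9 = 66.7%, the one-page checkout 115/200 = 57.5% → the multi-step checkout
Search: the multi-step checkout 32/51 = 62.7%, the one-page checkout 15/28 = 53.6% → the multi-step checkout
Social: the multi-step checkout 42/64 = 65.6%, the one-page checkout 8/14 = 57.1% → the multi-step checkout
Email: the multi-step checkout 30/83 = 36.1%, the one-page checkout 2/7 = 28.6% → the multi-step checkout
Overall: the multi-step checkout 110/207 = 53.1%, the one-page checkout 140/249 = 56.2% → the one-page checkout
The multi-step checkout wins each traffic group but the one-page checkout wins overall — the comparison reverses. The multi-step checkout's sessions skew toward email, which has a lower base rate.

No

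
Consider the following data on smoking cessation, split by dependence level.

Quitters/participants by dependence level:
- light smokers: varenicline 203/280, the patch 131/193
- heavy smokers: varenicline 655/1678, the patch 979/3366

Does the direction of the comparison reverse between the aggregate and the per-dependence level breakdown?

Light smokers: varenicline 203/280 = 72.5%, the patch 131/193 = 67.9% → varenicline
Heavy smokers: varenicline 655/1678 = 39.0%, the patch 979/3366 = 29.1% → varenicline
Overall: varenicline 858/1958 = 43.8%, the patch 1110/3559 = 31.2% → varenicline
Varenicline wins overall and in every dependence group — no reversal.

No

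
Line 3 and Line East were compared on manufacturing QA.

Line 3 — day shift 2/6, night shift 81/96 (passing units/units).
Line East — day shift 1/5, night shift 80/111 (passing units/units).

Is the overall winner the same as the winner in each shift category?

Yes

Day shift: Line 3 2/6 = 33.3%, Line East 1/5 = 20.0% → Line 3
Night shift: Line 3 81/96 = 84.4%, Line East 80/111 = 72.1% → Line 3
Overall: Line 3 83/102 = 81.4%, Line East 81/116 = 69.8% → Line 3
Line 3 wins overall and in every shift group — no reversal.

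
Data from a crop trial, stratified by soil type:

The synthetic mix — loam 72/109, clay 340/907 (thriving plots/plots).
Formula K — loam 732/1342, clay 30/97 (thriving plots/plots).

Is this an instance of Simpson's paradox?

Yes

Loam: the synthetic mix 72/109 = 66.1%, Formula K 732/1342 = 54.5% → the synthetic mix
Clay: the synthetic mix 340/907 = 37.5%, Formula K 30/97 = 30.9% → the synthetic mix
Overall: the synthetic mix 412/1016 = 40.6%, Formula K 762/1439 = 53.0% → Formula K
The synthetic mix wins each soil group but Formula K wins overall — the comparison reverses. The synthetic mix's plots skew toward clay, which has a lower base rate.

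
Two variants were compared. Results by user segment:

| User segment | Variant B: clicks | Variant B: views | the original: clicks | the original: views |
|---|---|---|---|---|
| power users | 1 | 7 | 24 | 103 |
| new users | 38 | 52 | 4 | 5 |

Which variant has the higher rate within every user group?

the original

Power users: Variant B 1/7 = 14.3%, the original 24/103 = 23.3% → the original
New users: Variant B 38/52 = 73.1%, the original 4/5 = 80.0% → the original
The original has the higher rate in both groups.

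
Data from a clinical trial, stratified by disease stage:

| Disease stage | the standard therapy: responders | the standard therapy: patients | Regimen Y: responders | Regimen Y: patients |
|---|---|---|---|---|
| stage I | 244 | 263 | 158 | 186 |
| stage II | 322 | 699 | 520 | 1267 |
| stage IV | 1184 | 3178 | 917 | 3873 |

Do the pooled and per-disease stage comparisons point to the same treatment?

Yes

Stage I: the standard therapy 244/263 = 92.8%, Regimen Y 158/186 = 84.9% → the standard therapy
Stage II: the standard therapy 322/699 = 46.1%, Regimen Y 520/1267 = 41.0% → the standard therapy
Stage IV: the standard therapy 1184/3178 = 37.3%, Regimen Y 917/3873 = 23.7% → the standard therapy
Overall: the standard therapy 1750/4140 = 42.3%, Regimen Y 1595/5326 = 29.9% → the standard therapy
The standard therapy wins overall and in every disease group — no reversal.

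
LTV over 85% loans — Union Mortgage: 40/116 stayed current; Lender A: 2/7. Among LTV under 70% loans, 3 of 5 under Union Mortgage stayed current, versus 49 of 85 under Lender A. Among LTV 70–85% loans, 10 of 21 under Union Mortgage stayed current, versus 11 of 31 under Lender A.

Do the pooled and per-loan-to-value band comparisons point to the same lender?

LTV over 85%: Union Mortgage 40/116 = 34.5%, Lender A 2/7 = 28.6% → Union Mortgage
LTV under 70%: Union Mortgage 3/5 = 60.0%, Lender A 49/85 = 57.6% → Union Mortgage
LTV 70–85%: Union Mortgage 10/21 = 47.6%, Lender A 11/31 = 35.5% → Union Mortgage
Overall: Union Mortgage 53/142 = 37.3%, Lender A 62/123 = 50.4% → Lender A
Union Mortgage wins each loan-to-value group but Lender A wins overall — the comparison reverses. Union Mortgage's loans skew toward LTV over 85%, which has a lower base rate.

No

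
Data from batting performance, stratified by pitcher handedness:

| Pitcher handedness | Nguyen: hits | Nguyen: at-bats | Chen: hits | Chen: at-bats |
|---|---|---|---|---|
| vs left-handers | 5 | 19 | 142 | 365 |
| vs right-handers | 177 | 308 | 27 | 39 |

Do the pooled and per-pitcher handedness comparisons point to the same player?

Vs left-handers: Nguyen 5/19 = 26.3%, Chen 142/365 = 38.9% → Chen
Vs right-handers: Nguyen 177/308 = 57.5%, Chen 27/39 = 69.2% → Chen
Overall: Nguyen 182/327 = 55.7%, Chen 169/404 = 41.8% → Nguyen
Chen wins each pitcher group but Nguyen wins overall — the comparison reverses. Chen's at-bats skew toward vs left-handers, which has a lower base rate.

No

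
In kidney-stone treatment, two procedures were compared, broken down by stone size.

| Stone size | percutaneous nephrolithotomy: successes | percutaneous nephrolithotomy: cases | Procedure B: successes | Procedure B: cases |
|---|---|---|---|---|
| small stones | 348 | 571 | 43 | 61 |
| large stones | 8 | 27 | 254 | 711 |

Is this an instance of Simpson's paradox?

Small stones: percutaneous nephrolithotomy 348/571 = 60.9%, Procedure B 43/61 = 70.5% → Procedure B
Large stones: percutaneous nephrolithotomy 8/27 = 29.6%, Procedure B 254/711 = 35.7% → Procedure B
Overall: percutaneous nephrolithotomy 356/598 = 59.5%, Procedure B 297/772 = 38.5% → percutaneous nephrolithotomy
Procedure B wins each stone group but percutaneous nephrolithotomy wins overall — the comparison reverses. Procedure B's cases skew toward large stones, which has a lower base rate.

Yes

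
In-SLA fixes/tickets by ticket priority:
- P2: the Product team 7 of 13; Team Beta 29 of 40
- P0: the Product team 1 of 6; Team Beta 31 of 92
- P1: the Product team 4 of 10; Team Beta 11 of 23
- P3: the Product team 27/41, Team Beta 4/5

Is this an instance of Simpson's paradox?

Yes

P2: the Product team 7/13 = 53.8%, Team Beta 29/40 = 72.5% → Team Beta
P0: the Product team 1/6 = 16.7%, Team Beta 31/92 = 33.7% → Team Beta
P1: the Product team 4/10 = 40.0%, Team Beta 11/23 = 47.8% → Team Beta
P3: the Product team 27/41 = 65.9%, Team Beta 4/5 = 80.0% → Team Beta
Overall: the Product team 39/70 = 55.7%, Team Beta 75/160 = 46.9% → the Product team
Team Beta wins each ticket group but the Product team wins overall — the comparison reverses. Team Beta's tickets skew toward P0, which has a lower base rate.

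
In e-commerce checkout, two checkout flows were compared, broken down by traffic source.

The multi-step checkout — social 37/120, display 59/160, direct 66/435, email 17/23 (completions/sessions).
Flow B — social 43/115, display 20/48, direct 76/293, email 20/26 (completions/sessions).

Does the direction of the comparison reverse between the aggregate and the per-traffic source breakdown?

No

Social: the multi-step checkout 37/120 = 30.8%, Flow B 43/115 = 37.4% → Flow B
Display: the multi-step checkout 59/160 = 36.9%, Flow B 20/48 = 41.7% → Flow B
Direct: the multi-step checkout 66/435 = 15.2%, Flow B 76/293 = 25.9% → Flow B
Email: the multi-step checkout 17/23 = 73.9%, Flow B 20/26 = 76.9% → Flow B
Overall: the multi-step checkout 179/738 = 24.3%, Flow B 159/482 = 33.0% → Flow B
Flow B wins overall and in every traffic group — no reversal.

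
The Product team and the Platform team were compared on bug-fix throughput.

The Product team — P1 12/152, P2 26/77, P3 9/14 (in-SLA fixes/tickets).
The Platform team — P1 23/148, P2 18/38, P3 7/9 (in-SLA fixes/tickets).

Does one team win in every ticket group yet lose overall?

No

P1: the Product team 12/152 = 7.9%, the Platform team 23/148 = 15.5% → the Platform team
P2: the Product team 26/77 = 33.8%, the Platform team 18/38 = 47.4% → the Platform team
P3: the Product team 9/14 = 64.3%, the Platform team 7/9 = 77.8% → the Platform team
Overall: the Product team 47/243 = 19.3%, the Platform team 48/195 = 24.6% → the Platform team
The Platform team wins overall and in every ticket group — no reversal.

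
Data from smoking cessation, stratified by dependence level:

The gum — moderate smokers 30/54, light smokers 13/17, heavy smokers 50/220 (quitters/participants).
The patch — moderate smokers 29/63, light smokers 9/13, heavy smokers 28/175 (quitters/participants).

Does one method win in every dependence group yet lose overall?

Moderate smokers: the gum 30/54 = 55.6%, the patch 29/63 = 46.0% → the gum
Light smokers: the gum 13/17 = 76.5%, the patch 9/13 = 69.2% → the gum
Heavy smokers: the gum 50/220 = 22.7%, the patch 28/175 = 16.0% → the gum
Overall: the gum 93/291 = 32.0%, the patch 66/251 = 26.3% → the gum
The gum wins overall and in every dependence group — no reversal.

No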